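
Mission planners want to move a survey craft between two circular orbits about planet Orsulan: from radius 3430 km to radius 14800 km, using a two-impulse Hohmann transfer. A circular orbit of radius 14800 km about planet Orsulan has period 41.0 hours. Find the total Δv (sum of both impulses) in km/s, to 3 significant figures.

From Kepler's third law T² = 4π²r³/μ at r = 14800 km, T = 41.0 hours = 41.0 × 3600 s = 1.476×10^5 s: μ = 4π²r³/T² = 5874.52 km³/s².
Semi-major axis of the transfer orbit: a_t = (3430 + 14800)/2 = 9115 km.
At r₁ the circular-orbit speed is v₁ = √(μ/r₁) = 1.3087 km/s.
On the transfer ellipse at r₁, v² = μ(2/r − 1/a) gives v_p = √[μ(2/r₁ − 1/a_t)] = 1.6676 km/s.
First burn Δv₁ = |v_p − v₁| = 0.3589 km/s.
Circular speed at r₂: v₂ = √(μ/r₂) = 0.6300 km/s.
Transfer-orbit speed at r₂: v_a = √[μ(2/r₂ − 1/a_t)] = 0.3865 km/s.
Second burn Δv₂ = |v₂ − v_a| = 0.2435 km/s.
Total Δv = Δv₁ + Δv₂ = 0.6024 km/s.

Δv = 0.602 km/s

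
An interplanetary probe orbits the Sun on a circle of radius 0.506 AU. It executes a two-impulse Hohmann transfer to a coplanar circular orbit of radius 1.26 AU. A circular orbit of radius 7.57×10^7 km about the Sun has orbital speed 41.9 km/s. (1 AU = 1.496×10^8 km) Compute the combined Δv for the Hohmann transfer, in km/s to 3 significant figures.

From the circular-orbit relation v² = μ/r at r = 7.57×10^7 km: μ = v²r = (41.9)² × 7.57×10^7 = 1.32900×10^11 km³/s².
In km: r₁ = 0.506 × 1.496×10^8 = 7.56976×10^7 km; r₂ = 1.26 × 1.496×10^8 = 1.88496×10^8 km.
The Hohmann ellipse has a_t = (r₁ + r₂)/2 = 1.320968×10^8 km.
At r₁ the circular-orbit speed is v₁ = √(μ/r₁) = 41.901 km/s.
On the transfer ellipse at r₁, vis-viva equation gives v_p = √[μ(2/r₁ − 1/a_t)] = 50.053 km/s.
First burn Δv₁ = |v_p − v₁| = 8.152 km/s.
Circular speed at r₂: v₂ = √(μ/r₂) = 26.5528 km/s.
Transfer-orbit speed at r₂: v_a = √[μ(2/r₂ − 1/a_t)] = 20.1005 km/s.
Second burn Δv₂ = |v₂ − v_a| = 6.452 km/s.
Total Δv = Δv₁ + Δv₂ = 14.60 km/s.

Δv = 14.6 km/s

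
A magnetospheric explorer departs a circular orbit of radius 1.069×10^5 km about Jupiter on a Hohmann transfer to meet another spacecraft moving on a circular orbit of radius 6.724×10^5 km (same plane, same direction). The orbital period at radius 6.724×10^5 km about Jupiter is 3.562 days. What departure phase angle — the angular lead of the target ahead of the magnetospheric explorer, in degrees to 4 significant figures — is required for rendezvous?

φ = 100.6°

From Kepler's third law T² = 4π²r³/μ at r = 6.724×10^5 km, T = 3.562 days = 3.562 × 86400 s = 3.077568×10^5 s: μ = 4π²r³/T² = 1.26715×10^8 km³/s².
The Hohmann ellipse has a_t = (r₁ + r₂)/2 = 3.8965×10^5 km.
Transfer time t = π√(a_t³/μ) = 67881 s.
Target angular speed ω₂ = √(μ/r₂³) = 2.0416×10^-5 rad/s.
Angle swept by the target during transfer: ω₂·t = 1.38586 rad = 79.40°.
Arrival is 180° from departure on the ellipse, so φ = 180° − 79.40° = 100.6°.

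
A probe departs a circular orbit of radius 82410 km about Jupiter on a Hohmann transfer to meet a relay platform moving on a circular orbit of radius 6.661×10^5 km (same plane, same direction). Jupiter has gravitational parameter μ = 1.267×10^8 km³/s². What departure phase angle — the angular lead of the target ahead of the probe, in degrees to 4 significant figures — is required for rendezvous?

φ = 104.2°

Semi-major axis of the transfer orbit: a_t = (82410 + 6.661×10^5)/2 = 3.74255×10^5 km.
The half-period of the transfer ellipse is t = π√(a_t³/μ) = 63902 s.
Target angular speed ω₂ = √(μ/r₂³) = 2.0705×10^-5 rad/s.
Angle swept by the target during transfer: ω₂·t = 1.3231 rad = 75.81°.
Arrival is 180° from departure on the ellipse, so φ = 180° − 75.81° = 104.2°.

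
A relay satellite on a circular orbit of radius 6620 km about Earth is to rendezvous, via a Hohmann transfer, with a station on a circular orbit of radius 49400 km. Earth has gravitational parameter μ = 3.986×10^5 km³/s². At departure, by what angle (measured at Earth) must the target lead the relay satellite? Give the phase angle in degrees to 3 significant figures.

The Hohmann ellipse has a_t = (r₁ + r₂)/2 = 28010 km.
Transfer time t = π√(a_t³/μ) = 23327 s.
The target's mean motion on its circular orbit is ω₂ = √(μ/r₂³) = 5.7501×10^-5 rad/s.
Angle swept by the target during transfer: ω₂·t = 1.3413 rad = 76.85°.
The relay satellite traverses 180° on the transfer ellipse, so the target must lead by 180° − 76.85° = 103°.

φ = 103°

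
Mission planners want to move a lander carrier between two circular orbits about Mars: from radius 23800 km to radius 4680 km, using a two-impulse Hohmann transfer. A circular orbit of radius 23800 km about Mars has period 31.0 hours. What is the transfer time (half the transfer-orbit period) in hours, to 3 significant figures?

From Kepler's third law T² = 4π²r³/μ at r = 23800 km, T = 31.0 hours = 31.0 × 3600 s = 1.116×10^5 s: μ = 4π²r³/T² = 42732.9 km³/s².
The Hohmann ellipse has a_t = (r₁ + r₂)/2 = 14240 km.
Transfer time t = π√(a_t³/μ) = π√((14240)³ / 42732.9) = 25820 s.
Converting: 25820 s ÷ 3600 s/hour = 7.17 hours.

t = 7.17 hours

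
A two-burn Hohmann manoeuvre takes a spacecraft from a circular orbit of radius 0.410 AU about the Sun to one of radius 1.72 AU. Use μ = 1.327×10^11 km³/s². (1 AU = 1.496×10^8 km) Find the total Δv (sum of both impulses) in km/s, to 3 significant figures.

Δv = 21.2 km/s

In km: r₁ = 0.410 × 1.496×10^8 = 6.1336×10^7 km; r₂ = 1.72 × 1.496×10^8 = 2.57312×10^8 km.
Transfer-ellipse semi-major axis a_t = (r₁ + r₂)/2 = (6.1336×10^7 + 2.57312×10^8)/2 = 1.59324×10^8 km.
At r₁ the circular-orbit speed is v₁ = √(μ/r₁) = 46.51 km/s.
Transfer-orbit speed at r₁ (v² = μ(2/r − 1/a)): v_p = √[μ(2/r₁ − 1/a_t)] = 59.11 km/s.
First burn Δv₁ = |v_p − v₁| = 12.60 km/s.
Circular speed at r₂: v₂ = √(μ/r₂) = 22.709 km/s.
Transfer-orbit speed at r₂: v_a = √[μ(2/r₂ − 1/a_t)] = 14.090 km/s.
Second burn Δv₂ = |v₂ − v_a| = 8.619 km/s.
Δv = Δv₁ + Δv₂ = 12.60 + 8.619 = 21.22 km/s.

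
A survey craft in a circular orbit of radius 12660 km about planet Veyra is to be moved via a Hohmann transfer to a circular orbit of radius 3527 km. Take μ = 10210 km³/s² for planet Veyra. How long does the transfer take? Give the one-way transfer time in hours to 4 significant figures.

t = 6.288 hours

The Hohmann ellipse has a_t = (r₁ + r₂)/2 = 8093.5 km.
Half the transfer-orbit period gives t = π√(a_t³/μ) = 22638 s.
Converting: 22638 s ÷ 3600 s/hour = 6.288 hours.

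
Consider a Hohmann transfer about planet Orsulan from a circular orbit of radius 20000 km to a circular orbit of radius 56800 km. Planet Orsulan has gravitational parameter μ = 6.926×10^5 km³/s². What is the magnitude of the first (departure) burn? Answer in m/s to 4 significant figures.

Semi-major axis of the transfer orbit: a_t = (20000 + 56800)/2 = 38400 km.
Circular speed at r = 20000 km: v_c = √(μ/r) = 5.885 km/s.
Transfer-orbit speed at the same r (vis-viva, a = a_t): v_t = √[μ(2/r − 1/a_t)] = 7.157 km/s.
Δv₁ = |v_t − v_c| = |7.157 − 5.885| = 1.272 km/s.

Δv₁ = 1272 m/s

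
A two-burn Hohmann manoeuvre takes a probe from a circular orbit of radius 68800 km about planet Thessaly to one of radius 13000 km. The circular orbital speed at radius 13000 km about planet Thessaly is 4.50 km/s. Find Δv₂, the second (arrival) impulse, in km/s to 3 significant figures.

From the circular-orbit relation v² = μ/r at r = 13000 km: μ = v²r = (4.50)² × 13000 = 2.63250×10^5 km³/s².
Semi-major axis of the transfer orbit: a_t = (68800 + 13000)/2 = 40900 km.
Circular speed at r = 13000 km: v_c = √(μ/r) = 4.500 km/s.
Transfer-orbit speed at the same r (vis-viva, a = a_t): v_t = √[μ(2/r − 1/a_t)] = 5.836 km/s.
Δv₂ = |v_t − v_c| = |5.836 − 4.500| = 1.336 km/s.

Δv₂ = 1.34 km/s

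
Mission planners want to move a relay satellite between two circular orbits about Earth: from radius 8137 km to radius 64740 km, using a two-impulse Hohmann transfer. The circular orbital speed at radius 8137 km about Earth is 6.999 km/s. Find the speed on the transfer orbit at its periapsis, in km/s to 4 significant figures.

From the circular-orbit relation v² = μ/r at r = 8137 km: μ = v²r = (6.999)² × 8137 = 3.98599×10^5 km³/s².
Semi-major axis of the transfer orbit: a_t = (8137 + 64740)/2 = 36438.5 km.
The periapsis of the transfer ellipse is at r = 8137 km.
Vis-viva: v = √[μ(2/r − 1/a_t)] = √[3.98599×10^5 × (2/8137 − 1/36438.5)] = 9.329 km/s.

v = 9.329 km/s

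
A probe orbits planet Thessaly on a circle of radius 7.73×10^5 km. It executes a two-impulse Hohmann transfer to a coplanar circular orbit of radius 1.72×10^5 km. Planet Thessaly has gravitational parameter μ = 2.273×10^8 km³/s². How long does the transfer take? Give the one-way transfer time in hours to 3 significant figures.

The Hohmann ellipse has a_t = (r₁ + r₂)/2 = 4.725×10^5 km.
Half the transfer-orbit period gives t = π√(a_t³/μ) = 67680 s.
Converting: 67680 s ÷ 3600 s/hour = 18.8 hours.

t = 18.8 hours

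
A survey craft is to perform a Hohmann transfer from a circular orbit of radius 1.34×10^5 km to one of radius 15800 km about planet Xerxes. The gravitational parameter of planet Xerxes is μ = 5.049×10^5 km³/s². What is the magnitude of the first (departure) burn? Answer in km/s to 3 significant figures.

Δv₁ = 1.05 km/s

Semi-major axis of the transfer orbit: a_t = (1.340×10^5 + 15800)/2 = 74900 km.
On the circular orbit at r = 1.340×10^5 km, v_c = √(μ/r) = 1.9411 km/s.
Vis-viva on the transfer ellipse at r = 1.340×10^5 km gives v_t = √[μ(2/r − 1/a_t)] = 0.89153 km/s.
Δv₁ = |v_t − v_c| = |0.89153 − 1.9411| = 1.050 km/s.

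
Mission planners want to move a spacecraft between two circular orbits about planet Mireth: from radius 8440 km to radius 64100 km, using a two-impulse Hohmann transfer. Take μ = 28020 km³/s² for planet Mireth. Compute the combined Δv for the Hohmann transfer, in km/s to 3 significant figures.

Δv = 0.942 km/s

Transfer-ellipse semi-major axis a_t = (r₁ + r₂)/2 = (8440 + 64100)/2 = 36270 km.
Circular speed at r₁: v₁ = √(μ/r₁) = √(28020/8440) = 1.82206 km/s.
Transfer-orbit speed at r₁ (vis-viva equation): v_p = √[μ(2/r₁ − 1/a_t)] = 2.42225 km/s.
First burn Δv₁ = |v_p − v₁| = 0.6002 km/s.
Circular speed at r₂: v₂ = √(μ/r₂) = 0.66116 km/s.
Transfer-orbit speed at r₂: v_a = √[μ(2/r₂ − 1/a_t)] = 0.31894 km/s.
Second burn Δv₂ = |v₂ − v_a| = 0.3422 km/s.
Δv = Δv₁ + Δv₂ = 0.6002 + 0.3422 = 0.9424 km/s.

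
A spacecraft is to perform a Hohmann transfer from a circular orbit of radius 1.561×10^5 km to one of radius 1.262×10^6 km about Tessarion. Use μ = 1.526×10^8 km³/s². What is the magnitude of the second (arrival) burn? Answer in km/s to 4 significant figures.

The Hohmann ellipse has a_t = (r₁ + r₂)/2 = 7.0905×10^5 km.
On the circular orbit at r = 1.262×10^6 km, v_c = √(μ/r) = 10.9963 km/s.
Vis-viva on the transfer ellipse at r = 1.262×10^6 km gives v_t = √[μ(2/r − 1/a_t)] = 5.15954 km/s.
Δv₂ = |v_t − v_c| = |5.15954 − 10.9963| = 5.837 km/s.

Δv₂ = 5.837 km/s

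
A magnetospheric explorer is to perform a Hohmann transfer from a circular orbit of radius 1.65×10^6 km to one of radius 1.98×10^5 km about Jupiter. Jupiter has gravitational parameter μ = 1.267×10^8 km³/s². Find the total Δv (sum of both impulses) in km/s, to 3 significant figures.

The Hohmann ellipse has a_t = (r₁ + r₂)/2 = 9.240×10^5 km.
At r₁ the circular-orbit speed is v₁ = √(μ/r₁) = 8.76287 km/s.
Transfer-orbit speed at r₁ (vis-viva equation): v_a = √[μ(2/r₁ − 1/a_t)] = 4.05642 km/s.
First burn Δv₁ = |v_a − v₁| = 4.706 km/s.
Circular speed at r₂: v₂ = √(μ/r₂) = 25.2962 km/s.
Transfer-orbit speed at r₂: v_p = √[μ(2/r₂ − 1/a_t)] = 33.8035 km/s.
Second burn Δv₂ = |v₂ − v_p| = 8.507 km/s.
Δv = Δv₁ + Δv₂ = 4.706 + 8.507 = 13.21 km/s.

Δv = 13.2 km/s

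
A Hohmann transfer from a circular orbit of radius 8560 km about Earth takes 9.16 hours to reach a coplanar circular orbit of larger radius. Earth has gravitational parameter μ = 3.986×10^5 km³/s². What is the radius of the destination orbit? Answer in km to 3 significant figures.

r₂ = 62000 km

Transfer time t = 9.16 hours = 32976 s, and t = π√(a_t³/μ).
So a_t = (μ t²/π²)^(1/3) = (3.986×10^5 × (32976)² / π²)^(1/3) = 35281 km.
Since a_t = (r₁ + r₂)/2, r₂ = 2a_t − r₁ = 2×35281 − 8560 = 62002 km.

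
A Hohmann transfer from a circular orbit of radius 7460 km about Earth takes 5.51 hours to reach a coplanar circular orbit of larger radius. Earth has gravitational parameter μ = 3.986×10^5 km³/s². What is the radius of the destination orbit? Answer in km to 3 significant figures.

r₂ = 42800 km

Transfer time t = 5.51 hours = 19836 s, and t = π√(a_t³/μ).
So a_t = (μ t²/π²)^(1/3) = (3.986×10^5 × (19836)² / π²)^(1/3) = 25141 km.
Since a_t = (r₁ + r₂)/2, r₂ = 2a_t − r₁ = 2×25141 − 7460 = 42822 km.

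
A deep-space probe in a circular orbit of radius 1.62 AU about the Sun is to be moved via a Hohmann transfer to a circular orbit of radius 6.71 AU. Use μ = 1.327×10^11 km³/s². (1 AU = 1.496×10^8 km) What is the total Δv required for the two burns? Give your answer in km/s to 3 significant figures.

In km: r₁ = 1.62 × 1.496×10^8 = 2.42352×10^8 km; r₂ = 6.71 × 1.496×10^8 = 1.003816×10^9 km.
Semi-major axis of the transfer orbit: a_t = (2.42352×10^8 + 1.003816×10^9)/2 = 6.23084×10^8 km.
At r₁ the circular-orbit speed is v₁ = √(μ/r₁) = 23.400 km/s.
Transfer-orbit speed at r₁ (vis-viva equation): v_p = √[μ(2/r₁ − 1/a_t)] = 29.701 km/s.
First burn Δv₁ = |v_p − v₁| = 6.301 km/s.
Circular speed at r₂: v₂ = √(μ/r₂) = 11.498 km/s.
Transfer-orbit speed at r₂: v_a = √[μ(2/r₂ − 1/a_t)] = 7.1706 km/s.
Second burn Δv₂ = |v₂ − v_a| = 4.327 km/s.
Δv = Δv₁ + Δv₂ = 6.301 + 4.327 = 10.63 km/s.

Δv = 10.6 km/s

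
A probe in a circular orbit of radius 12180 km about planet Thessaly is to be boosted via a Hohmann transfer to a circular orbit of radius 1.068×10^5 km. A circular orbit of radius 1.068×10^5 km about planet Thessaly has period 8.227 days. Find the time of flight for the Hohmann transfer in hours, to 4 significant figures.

t = 41.04 hours

From Kepler's third law T² = 4π²r³/μ at r = 1.068×10^5 km, T = 8.227 days = 8.227 × 86400 s = 7.108128×10^5 s: μ = 4π²r³/T² = 95183.8 km³/s².
The Hohmann ellipse has a_t = (r₁ + r₂)/2 = 59490 km.
By Kepler's third law the transfer-orbit period is T = 2π√(a_t³/μ), so t = T/2 = 1.4775×10^5 s.
Converting: 1.4775×10^5 s ÷ 3600 s/hour = 41.04 hours.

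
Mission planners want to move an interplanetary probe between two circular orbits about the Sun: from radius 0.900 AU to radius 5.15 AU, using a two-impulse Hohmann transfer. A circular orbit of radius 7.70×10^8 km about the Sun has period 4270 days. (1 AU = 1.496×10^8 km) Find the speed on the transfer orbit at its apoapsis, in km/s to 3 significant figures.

From Kepler's third law T² = 4π²r³/μ at r = 7.70×10^8 km, T = 4270 days = 4270 × 86400 s = 3.68928×10^8 s: μ = 4π²r³/T² = 1.32419×10^11 km³/s².
In km: r₁ = 0.900 × 1.496×10^8 = 1.3464×10^8 km; r₂ = 5.15 × 1.496×10^8 = 7.7044×10^8 km.
Semi-major axis of the transfer orbit: a_t = (1.3464×10^8 + 7.7044×10^8)/2 = 4.5254×10^8 km.
The apoapsis of the transfer ellipse is at r = 7.7044×10^8 km.
From the vis-viva equation, v = √[μ(2/r − 1/a_t)] = 7.151 km/s.

v = 7.15 km/s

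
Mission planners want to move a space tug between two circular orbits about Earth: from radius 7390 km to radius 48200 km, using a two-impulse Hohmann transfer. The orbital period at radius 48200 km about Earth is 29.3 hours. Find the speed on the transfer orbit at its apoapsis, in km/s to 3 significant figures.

v = 1.48 km/s

From Kepler's third law T² = 4π²r³/μ at r = 48200 km, T = 29.3 hours = 29.3 × 3600 s = 1.0548×10^5 s: μ = 4π²r³/T² = 3.97338×10^5 km³/s².
Semi-major axis of the transfer orbit: a_t = (7390 + 48200)/2 = 27795 km.
The apoapsis of the transfer ellipse is at r = 48200 km.
Vis-viva: v = √[μ(2/r − 1/a_t)] = √[3.97338×10^5 × (2/48200 − 1/27795)] = 1.480 km/s.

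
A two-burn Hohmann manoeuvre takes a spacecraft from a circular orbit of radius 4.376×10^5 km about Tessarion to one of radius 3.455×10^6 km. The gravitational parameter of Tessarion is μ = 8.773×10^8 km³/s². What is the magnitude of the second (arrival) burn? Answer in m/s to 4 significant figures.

The Hohmann ellipse has a_t = (r₁ + r₂)/2 = 1.9463×10^6 km.
Circular speed at r = 3.455×10^6 km: v_c = √(μ/r) = 15.935 km/s.
Transfer-orbit speed at the same r (vis-viva, a = a_t): v_t = √[μ(2/r − 1/a_t)] = 7.5559 km/s.
Δv₂ = |v_t − v_c| = |7.5559 − 15.935| = 8.379 km/s.

Δv₂ = 8379 m/s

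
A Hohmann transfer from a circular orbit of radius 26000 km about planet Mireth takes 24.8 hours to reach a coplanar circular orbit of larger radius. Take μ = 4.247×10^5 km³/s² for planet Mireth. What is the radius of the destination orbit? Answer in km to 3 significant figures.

Transfer time t = 24.8 hours = 89280 s, and t = π√(a_t³/μ).
So a_t = (μ t²/π²)^(1/3) = (4.247×10^5 × (89280)² / π²)^(1/3) = 70000 km.
Since a_t = (r₁ + r₂)/2, r₂ = 2a_t − r₁ = 2×70000 − 26000 = 1.140×10^5 km.

r₂ = 1.14×10^5 km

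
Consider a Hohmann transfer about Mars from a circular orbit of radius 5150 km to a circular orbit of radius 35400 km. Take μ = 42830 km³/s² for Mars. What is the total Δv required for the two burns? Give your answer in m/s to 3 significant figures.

Δv = 1470 m/s

Transfer-ellipse semi-major axis a_t = (r₁ + r₂)/2 = (5150 + 35400)/2 = 20275 km.
Circular speed at r₁: v₁ = √(μ/r₁) = √(42830/5150) = 2.88384 km/s.
On the transfer ellipse at r₁, vis-viva gives v_p = √[μ(2/r₁ − 1/a_t)] = 3.81058 km/s.
First burn Δv₁ = |v_p − v₁| = 0.9267 km/s.
At r₂, v₂ = √(μ/r₂) = 1.100 km/s.
Transfer-orbit speed at r₂: v_a = √[μ(2/r₂ − 1/a_t)] = 0.5544 km/s.
Second burn Δv₂ = |v₂ − v_a| = 0.5456 km/s.
Δv = Δv₁ + Δv₂ = 0.9267 + 0.5456 = 1.472 km/s.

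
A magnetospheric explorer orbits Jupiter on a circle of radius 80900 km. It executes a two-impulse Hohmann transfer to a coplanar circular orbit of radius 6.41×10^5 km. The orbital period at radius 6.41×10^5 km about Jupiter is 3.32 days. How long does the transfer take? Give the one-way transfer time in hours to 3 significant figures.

From Kepler's third law T² = 4π²r³/μ at r = 6.41×10^5 km, T = 3.32 days = 3.32 × 86400 s = 2.86848×10^5 s: μ = 4π²r³/T² = 1.26366×10^8 km³/s².
The Hohmann ellipse has a_t = (r₁ + r₂)/2 = 3.6095×10^5 km.
Transfer time t = π√(a_t³/μ) = π√((3.6095×10^5)³ / 1.26366×10^8) = 60600 s.
Converting: 60600 s ÷ 3600 s/hour = 16.8 hours.

t = 16.8 hours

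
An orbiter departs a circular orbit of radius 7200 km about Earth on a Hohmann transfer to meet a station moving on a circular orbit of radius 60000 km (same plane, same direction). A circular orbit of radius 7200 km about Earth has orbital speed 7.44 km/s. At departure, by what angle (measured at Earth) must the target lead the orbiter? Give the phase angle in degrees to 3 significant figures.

From the circular-orbit relation v² = μ/r at r = 7200 km: μ = v²r = (7.44)² × 7200 = 3.98546×10^5 km³/s².
Transfer-ellipse semi-major axis a_t = (r₁ + r₂)/2 = (7200 + 60000)/2 = 33600 km.
Transfer time t = π√(a_t³/μ) = 30649 s.
The target's mean motion on its circular orbit is ω₂ = √(μ/r₂³) = 4.2955×10^-5 rad/s.
Angle swept by the target during transfer: ω₂·t = 1.3165 rad = 75.43°.
The orbiter traverses 180° on the transfer ellipse, so the target must lead by 180° − 75.43° = 105°.

φ = 105°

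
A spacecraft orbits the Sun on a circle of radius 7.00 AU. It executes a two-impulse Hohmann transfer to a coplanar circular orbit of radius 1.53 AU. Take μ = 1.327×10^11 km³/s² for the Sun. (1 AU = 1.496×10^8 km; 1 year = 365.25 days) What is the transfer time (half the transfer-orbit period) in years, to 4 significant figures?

In km: r₁ = 7.00 × 1.496×10^8 = 1.0472×10^9 km; r₂ = 1.53 × 1.496×10^8 = 2.28888×10^8 km.
Semi-major axis of the transfer orbit: a_t = (1.0472×10^9 + 2.28888×10^8)/2 = 6.38044×10^8 km.
By Kepler's third law the transfer-orbit period is T = 2π√(a_t³/μ), so t = T/2 = 1.3899×10^8 s.
Converting: 1.3899×10^8 s ÷ 3.15576×10^7 s/year (365.25 × 86400) = 4.404 years.

t = 4.404 years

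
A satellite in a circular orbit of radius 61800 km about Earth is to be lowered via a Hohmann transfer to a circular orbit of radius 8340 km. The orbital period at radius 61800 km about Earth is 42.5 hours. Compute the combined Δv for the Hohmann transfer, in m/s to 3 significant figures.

From Kepler's third law T² = 4π²r³/μ at r = 61800 km, T = 42.5 hours = 42.5 × 3600 s = 1.530×10^5 s: μ = 4π²r³/T² = 3.98054×10^5 km³/s².
Semi-major axis of the transfer orbit: a_t = (61800 + 8340)/2 = 35070 km.
Circular speed at r₁: v₁ = √(μ/r₁) = √(3.98054×10^5/61800) = 2.5379 km/s.
On the transfer ellipse at r₁, v² = μ(2/r − 1/a) gives v_a = √[μ(2/r₁ − 1/a_t)] = 1.2376 km/s.
First burn Δv₁ = |v_a − v₁| = 1.3003 km/s.
Circular speed at r₂: v₂ = √(μ/r₂) = 6.9086 km/s.
Transfer-orbit speed at r₂: v_p = √[μ(2/r₂ − 1/a_t)] = 9.1710 km/s.
Second burn Δv₂ = |v₂ − v_p| = 2.2624 km/s.
Δv = Δv₁ + Δv₂ = 1.3003 + 2.2624 = 3.563 km/s.

Δv = 3560 m/s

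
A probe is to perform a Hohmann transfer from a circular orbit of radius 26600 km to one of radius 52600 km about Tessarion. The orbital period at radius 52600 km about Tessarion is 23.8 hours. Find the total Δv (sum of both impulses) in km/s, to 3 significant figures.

Δv = 1.52 km/s

From Kepler's third law T² = 4π²r³/μ at r = 52600 km, T = 23.8 hours = 23.8 × 3600 s = 85680 s: μ = 4π²r³/T² = 7.82633×10^5 km³/s².
The Hohmann ellipse has a_t = (r₁ + r₂)/2 = 39600 km.
Circular speed at r₁: v₁ = √(μ/r₁) = √(7.82633×10^5/26600) = 5.4242 km/s.
On the transfer ellipse at r₁, v² = μ(2/r − 1/a) gives v_p = √[μ(2/r₁ − 1/a_t)] = 6.2515 km/s.
First burn Δv₁ = |v_p − v₁| = 0.8273 km/s.
Circular speed at r₂: v₂ = √(μ/r₂) = 3.8573 km/s.
Transfer-orbit speed at r₂: v_a = √[μ(2/r₂ − 1/a_t)] = 3.1614 km/s.
Second burn Δv₂ = |v₂ − v_a| = 0.6959 km/s.
Δv = Δv₁ + Δv₂ = 0.8273 + 0.6959 = 1.523 km/s.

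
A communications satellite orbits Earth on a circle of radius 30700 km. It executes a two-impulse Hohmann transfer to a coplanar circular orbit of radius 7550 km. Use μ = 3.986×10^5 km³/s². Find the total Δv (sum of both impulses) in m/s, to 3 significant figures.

Transfer-ellipse semi-major axis a_t = (r₁ + r₂)/2 = (30700 + 7550)/2 = 19125 km.
At r₁ the circular-orbit speed is v₁ = √(μ/r₁) = 3.603 km/s.
Transfer-orbit speed at r₁ (v² = μ(2/r − 1/a)): v_a = √[μ(2/r₁ − 1/a_t)] = 2.264 km/s.
First burn Δv₁ = |v_a − v₁| = 1.339 km/s.
At r₂, v₂ = √(μ/r₂) = 7.266 km/s.
Transfer-orbit speed at r₂: v_p = √[μ(2/r₂ − 1/a_t)] = 9.206 km/s.
Second burn Δv₂ = |v₂ − v_p| = 1.940 km/s.
Δv = Δv₁ + Δv₂ = 1.339 + 1.940 = 3.279 km/s.

Δv = 3280 m/s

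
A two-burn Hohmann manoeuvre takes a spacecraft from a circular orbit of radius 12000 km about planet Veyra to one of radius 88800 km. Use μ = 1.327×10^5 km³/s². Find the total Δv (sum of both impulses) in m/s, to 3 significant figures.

The Hohmann ellipse has a_t = (r₁ + r₂)/2 = 50400 km.
At r₁ the circular-orbit speed is v₁ = √(μ/r₁) = 3.325 km/s.
On the transfer ellipse at r₁, vis-viva equation gives v_p = √[μ(2/r₁ − 1/a_t)] = 4.414 km/s.
First burn Δv₁ = |v_p − v₁| = 1.089 km/s.
At r₂, v₂ = √(μ/r₂) = 1.222444 km/s.
Transfer-orbit speed at r₂: v_a = √[μ(2/r₂ − 1/a_t)] = 0.5964916 km/s.
Second burn Δv₂ = |v₂ − v_a| = 0.6260 km/s.
Total Δv = Δv₁ + Δv₂ = 1.715 km/s.

Δv = 1710 m/s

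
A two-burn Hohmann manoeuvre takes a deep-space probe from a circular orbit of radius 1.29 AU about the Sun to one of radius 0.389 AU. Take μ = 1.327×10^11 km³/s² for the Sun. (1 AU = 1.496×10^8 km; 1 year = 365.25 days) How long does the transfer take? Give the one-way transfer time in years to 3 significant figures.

t = 0.385 years

In km: r₁ = 1.29 × 1.496×10^8 = 1.92984×10^8 km; r₂ = 0.389 × 1.496×10^8 = 5.81944×10^7 km.
Semi-major axis of the transfer orbit: a_t = (1.92984×10^8 + 5.81944×10^7)/2 = 1.255892×10^8 km.
Transfer time t = π√(a_t³/μ) = π√((1.255892×10^8)³ / 1.327×10^11) = 1.214×10^7 s.
Converting: 1.214×10^7 s ÷ 3.15576×10^7 s/year (365.25 × 86400) = 0.385 years.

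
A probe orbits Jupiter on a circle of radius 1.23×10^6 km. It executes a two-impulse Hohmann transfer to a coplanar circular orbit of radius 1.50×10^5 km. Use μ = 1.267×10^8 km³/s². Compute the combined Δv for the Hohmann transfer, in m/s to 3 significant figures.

Δv = 15200 m/s

Semi-major axis of the transfer orbit: a_t = (1.230×10^6 + 1.500×10^5)/2 = 6.900×10^5 km.
Circular speed at r₁: v₁ = √(μ/r₁) = √(1.267×10^8/1.230×10^6) = 10.149 km/s.
Transfer-orbit speed at r₁ (vis-viva): v_a = √[μ(2/r₁ − 1/a_t)] = 4.7321 km/s.
First burn Δv₁ = |v_a − v₁| = 5.417 km/s.
At r₂, v₂ = √(μ/r₂) = 29.06 km/s.
Transfer-orbit speed at r₂: v_p = √[μ(2/r₂ − 1/a_t)] = 38.80 km/s.
Second burn Δv₂ = |v₂ − v_p| = 9.740 km/s.
Δv = Δv₁ + Δv₂ = 5.417 + 9.740 = 15.16 km/s.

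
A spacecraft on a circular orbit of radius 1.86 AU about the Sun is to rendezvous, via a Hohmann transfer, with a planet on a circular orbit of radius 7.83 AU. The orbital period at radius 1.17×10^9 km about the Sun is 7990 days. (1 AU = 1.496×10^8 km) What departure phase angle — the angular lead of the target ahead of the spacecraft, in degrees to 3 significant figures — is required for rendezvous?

From Kepler's third law T² = 4π²r³/μ at r = 1.17×10^9 km, T = 7990 days = 7990 × 86400 s = 6.90336×10^8 s: μ = 4π²r³/T² = 1.32677×10^11 km³/s².
In km: r₁ = 1.86 × 1.496×10^8 = 2.78256×10^8 km; r₂ = 7.83 × 1.496×10^8 = 1.171368×10^9 km.
Semi-major axis of the transfer orbit: a_t = (2.78256×10^8 + 1.171368×10^9)/2 = 7.24812×10^8 km.
The half-period of the transfer ellipse is t = π√(a_t³/μ) = 1.683×10^8 s.
The target's mean motion on its circular orbit is ω₂ = √(μ/r₂³) = 9.086×10^-9 rad/s.
Angle swept by the target during transfer: ω₂·t = 1.529 rad = 87.61°.
The spacecraft traverses 180° on the transfer ellipse, so the target must lead by 180° − 87.61° = 92.4°.

φ = 92.4°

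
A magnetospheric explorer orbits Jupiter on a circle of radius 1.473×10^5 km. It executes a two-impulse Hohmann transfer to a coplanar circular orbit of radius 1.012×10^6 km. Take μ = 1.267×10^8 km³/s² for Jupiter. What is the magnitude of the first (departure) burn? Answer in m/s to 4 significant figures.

The Hohmann ellipse has a_t = (r₁ + r₂)/2 = 5.7965×10^5 km.
Circular speed at r = 1.473×10^5 km: v_c = √(μ/r) = 29.328 km/s.
Vis-viva on the transfer ellipse at r = 1.473×10^5 km gives v_t = √[μ(2/r − 1/a_t)] = 38.752 km/s.
Δv₁ = |v_t − v_c| = |38.752 − 29.328| = 9.424 km/s.

Δv₁ = 9424 m/s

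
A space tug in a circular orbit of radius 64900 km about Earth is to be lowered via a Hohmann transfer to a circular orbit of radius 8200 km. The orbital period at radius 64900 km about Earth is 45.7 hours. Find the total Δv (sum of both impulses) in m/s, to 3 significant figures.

From Kepler's third law T² = 4π²r³/μ at r = 64900 km, T = 45.7 hours = 45.7 × 3600 s = 1.6452×10^5 s: μ = 4π²r³/T² = 3.98709×10^5 km³/s².
Semi-major axis of the transfer orbit: a_t = (64900 + 8200)/2 = 36550 km.
At r₁ the circular-orbit speed is v₁ = √(μ/r₁) = 2.4786 km/s.
On the transfer ellipse at r₁, vis-viva equation gives v_a = √[μ(2/r₁ − 1/a_t)] = 1.1740 km/s.
First burn Δv₁ = |v_a − v₁| = 1.3046 km/s.
Circular speed at r₂: v₂ = √(μ/r₂) = 6.9730 km/s.
Transfer-orbit speed at r₂: v_p = √[μ(2/r₂ − 1/a_t)] = 9.2918 km/s.
Second burn Δv₂ = |v₂ − v_p| = 2.3188 km/s.
Δv = Δv₁ + Δv₂ = 1.3046 + 2.3188 = 3.623 km/s.

Δv = 3620 m/s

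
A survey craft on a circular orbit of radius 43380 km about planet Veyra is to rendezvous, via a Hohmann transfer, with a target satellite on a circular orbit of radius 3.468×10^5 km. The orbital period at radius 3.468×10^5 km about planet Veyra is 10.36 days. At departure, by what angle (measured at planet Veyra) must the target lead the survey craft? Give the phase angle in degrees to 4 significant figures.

From Kepler's third law T² = 4π²r³/μ at r = 3.468×10^5 km, T = 10.36 days = 10.36 × 86400 s = 8.95104×10^5 s: μ = 4π²r³/T² = 2.05518×10^6 km³/s².
Semi-major axis of the transfer orbit: a_t = (43380 + 3.468×10^5)/2 = 1.9509×10^5 km.
The half-period of the transfer ellipse is t = π√(a_t³/μ) = 1.8883×10^5 s.
Target angular speed ω₂ = √(μ/r₂³) = 7.0195×10^-6 rad/s.
Angle swept by the target during transfer: ω₂·t = 1.3255 rad = 75.946°.
Arrival is 180° from departure on the ellipse, so φ = 180° − 75.946° = 104.1°.

φ = 104.1°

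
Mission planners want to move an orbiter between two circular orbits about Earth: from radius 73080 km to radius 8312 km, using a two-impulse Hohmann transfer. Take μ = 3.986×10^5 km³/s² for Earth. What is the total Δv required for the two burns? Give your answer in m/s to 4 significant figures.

The Hohmann ellipse has a_t = (r₁ + r₂)/2 = 40696 km.
Circular speed at r₁: v₁ = √(μ/r₁) = √(3.986×10^5/73080) = 2.335 km/s.
On the transfer ellipse at r₁, vis-viva gives v_a = √[μ(2/r₁ − 1/a_t)] = 1.055 km/s.
First burn Δv₁ = |v_a − v₁| = 1.280 km/s.
At r₂, v₂ = √(μ/r₂) = 6.925 km/s.
Transfer-orbit speed at r₂: v_p = √[μ(2/r₂ − 1/a_t)] = 9.280 km/s.
Second burn Δv₂ = |v₂ − v_p| = 2.355 km/s.
Total Δv = Δv₁ + Δv₂ = 3.635 km/s.

Δv = 3635 m/s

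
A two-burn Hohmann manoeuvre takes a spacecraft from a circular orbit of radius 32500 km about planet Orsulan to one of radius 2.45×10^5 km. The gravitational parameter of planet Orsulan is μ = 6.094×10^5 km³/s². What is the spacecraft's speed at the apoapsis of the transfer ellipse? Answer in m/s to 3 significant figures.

Transfer-ellipse semi-major axis a_t = (r₁ + r₂)/2 = (32500 + 2.450×10^5)/2 = 1.3875×10^5 km.
At apoapsis, r = 2.450×10^5 km.
From the vis-viva equation, v = √[μ(2/r − 1/a_t)] = 0.7633 km/s.

v = 763 m/s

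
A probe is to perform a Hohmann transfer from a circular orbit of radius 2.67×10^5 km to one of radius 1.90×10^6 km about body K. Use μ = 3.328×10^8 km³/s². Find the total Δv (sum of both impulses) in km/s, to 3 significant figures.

Semi-major axis of the transfer orbit: a_t = (2.670×10^5 + 1.900×10^6)/2 = 1.0835×10^6 km.
Circular speed at r₁: v₁ = √(μ/r₁) = √(3.328×10^8/2.670×10^5) = 35.305 km/s.
Transfer-orbit speed at r₁ (v² = μ(2/r − 1/a)): v_p = √[μ(2/r₁ − 1/a_t)] = 46.752 km/s.
First burn Δv₁ = |v_p − v₁| = 11.447 km/s.
At r₂, v₂ = √(μ/r₂) = 13.23472 km/s.
Transfer-orbit speed at r₂: v_a = √[μ(2/r₂ − 1/a_t)] = 6.569859 km/s.
Second burn Δv₂ = |v₂ − v_a| = 6.6649 km/s.
Δv = Δv₁ + Δv₂ = 11.447 + 6.6649 = 18.11 km/s.

Δv = 18.1 km/s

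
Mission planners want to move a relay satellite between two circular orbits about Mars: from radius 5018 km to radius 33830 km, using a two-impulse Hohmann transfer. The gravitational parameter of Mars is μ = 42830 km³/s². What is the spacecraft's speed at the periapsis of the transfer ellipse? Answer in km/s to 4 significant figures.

Transfer-ellipse semi-major axis a_t = (r₁ + r₂)/2 = (5018 + 33830)/2 = 19424 km.
The periapsis of the transfer ellipse is at r = 5018 km.
Applying v² = μ(2/r − 1/a_t): v = 3.856 km/s.

v = 3.856 km/s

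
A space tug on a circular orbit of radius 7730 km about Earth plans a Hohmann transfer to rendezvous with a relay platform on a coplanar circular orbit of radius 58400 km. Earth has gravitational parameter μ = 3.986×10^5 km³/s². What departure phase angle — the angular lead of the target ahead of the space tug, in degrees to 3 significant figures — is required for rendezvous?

φ = 103°

Semi-major axis of the transfer orbit: a_t = (7730 + 58400)/2 = 33065 km.
The half-period of the transfer ellipse is t = π√(a_t³/μ) = 29918 s.
Target angular speed ω₂ = √(μ/r₂³) = 4.4735×10^-5 rad/s.
Angle swept by the target during transfer: ω₂·t = 1.3384 rad = 76.68°.
The space tug traverses 180° on the transfer ellipse, so the target must lead by 180° − 76.68° = 103°.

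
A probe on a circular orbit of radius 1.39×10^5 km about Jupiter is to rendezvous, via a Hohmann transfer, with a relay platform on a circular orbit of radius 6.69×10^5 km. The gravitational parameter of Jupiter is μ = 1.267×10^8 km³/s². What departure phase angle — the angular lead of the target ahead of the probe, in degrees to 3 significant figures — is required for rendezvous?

φ = 95.5°

Semi-major axis of the transfer orbit: a_t = (1.390×10^5 + 6.690×10^5)/2 = 4.040×10^5 km.
Transfer time t = π√(a_t³/μ) = 71670 s.
The target's mean motion on its circular orbit is ω₂ = √(μ/r₂³) = 2.057×10^-5 rad/s.
Angle swept by the target during transfer: ω₂·t = 1.4743 rad = 84.47°.
Arrival is 180° from departure on the ellipse, so φ = 180° − 84.47° = 95.5°.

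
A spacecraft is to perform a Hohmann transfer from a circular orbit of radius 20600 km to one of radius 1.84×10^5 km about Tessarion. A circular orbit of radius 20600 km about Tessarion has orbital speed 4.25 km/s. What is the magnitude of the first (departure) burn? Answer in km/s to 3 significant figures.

Δv₁ = 1.45 km/s

From the circular-orbit relation v² = μ/r at r = 20600 km: μ = v²r = (4.25)² × 20600 = 3.72088×10^5 km³/s².
The Hohmann ellipse has a_t = (r₁ + r₂)/2 = 1.023×10^5 km.
On the circular orbit at r = 20600 km, v_c = √(μ/r) = 4.250 km/s.
Vis-viva on the transfer ellipse at r = 20600 km gives v_t = √[μ(2/r − 1/a_t)] = 5.700 km/s.
Δv₁ = |v_t − v_c| = |5.700 − 4.250| = 1.450 km/s.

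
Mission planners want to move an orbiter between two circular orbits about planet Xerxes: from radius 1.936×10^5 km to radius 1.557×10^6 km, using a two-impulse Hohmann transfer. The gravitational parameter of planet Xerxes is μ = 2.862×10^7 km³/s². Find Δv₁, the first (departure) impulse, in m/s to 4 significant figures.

Semi-major axis of the transfer orbit: a_t = (1.936×10^5 + 1.557×10^6)/2 = 8.753×10^5 km.
On the circular orbit at r = 1.936×10^5 km, v_c = √(μ/r) = 12.1586 km/s.
Vis-viva on the transfer ellipse at r = 1.936×10^5 km gives v_t = √[μ(2/r − 1/a_t)] = 16.2162 km/s.
Δv₁ = |v_t − v_c| = |16.2162 − 12.1586| = 4.058 km/s.

Δv₁ = 4058 m/s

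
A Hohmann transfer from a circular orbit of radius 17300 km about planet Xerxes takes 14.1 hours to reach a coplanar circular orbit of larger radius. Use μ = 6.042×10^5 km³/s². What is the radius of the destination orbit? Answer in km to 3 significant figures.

Transfer time t = 14.1 hours = 50760 s, and t = π√(a_t³/μ).
So a_t = (μ t²/π²)^(1/3) = (6.042×10^5 × (50760)² / π²)^(1/3) = 54031 km.
Since a_t = (r₁ + r₂)/2, r₂ = 2a_t − r₁ = 2×54031 − 17300 = 90762 km.

r₂ = 90800 km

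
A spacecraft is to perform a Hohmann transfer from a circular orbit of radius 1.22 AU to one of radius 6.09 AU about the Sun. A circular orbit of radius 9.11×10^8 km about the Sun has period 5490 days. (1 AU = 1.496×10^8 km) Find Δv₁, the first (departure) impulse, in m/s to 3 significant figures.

From Kepler's third law T² = 4π²r³/μ at r = 9.11×10^8 km, T = 5490 days = 5490 × 86400 s = 4.74336×10^8 s: μ = 4π²r³/T² = 1.32661×10^11 km³/s².
In km: r₁ = 1.22 × 1.496×10^8 = 1.82512×10^8 km; r₂ = 6.09 × 1.496×10^8 = 9.11064×10^8 km.
The Hohmann ellipse has a_t = (r₁ + r₂)/2 = 5.46788×10^8 km.
On the circular orbit at r = 1.82512×10^8 km, v_c = √(μ/r) = 26.960 km/s.
Transfer-orbit speed at the same r (vis-viva, a = a_t): v_t = √[μ(2/r − 1/a_t)] = 34.801 km/s.
Δv₁ = |v_t − v_c| = |34.801 − 26.960| = 7.841 km/s.

Δv₁ = 7840 m/s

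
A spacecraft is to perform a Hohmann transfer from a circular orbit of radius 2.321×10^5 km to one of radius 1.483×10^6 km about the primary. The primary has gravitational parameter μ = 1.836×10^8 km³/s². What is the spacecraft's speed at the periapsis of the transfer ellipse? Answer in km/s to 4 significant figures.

Transfer-ellipse semi-major axis a_t = (r₁ + r₂)/2 = (2.321×10^5 + 1.483×10^6)/2 = 8.5755×10^5 km.
The periapsis of the transfer ellipse is at r = 2.321×10^5 km.
From the vis-viva equation, v = √[μ(2/r − 1/a_t)] = 36.99 km/s.

v = 36.99 km/s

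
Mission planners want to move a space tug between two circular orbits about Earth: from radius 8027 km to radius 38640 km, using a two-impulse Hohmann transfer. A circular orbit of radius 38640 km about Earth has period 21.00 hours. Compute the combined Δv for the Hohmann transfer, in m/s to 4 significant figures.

From Kepler's third law T² = 4π²r³/μ at r = 38640 km, T = 21.00 hours = 21.00 × 3600 s = 75600 s: μ = 4π²r³/T² = 3.98499×10^5 km³/s².
Transfer-ellipse semi-major axis a_t = (r₁ + r₂)/2 = (8027 + 38640)/2 = 23333.5 km.
Circular speed at r₁: v₁ = √(μ/r₁) = √(3.98499×10^5/8027) = 7.046 km/s.
On the transfer ellipse at r₁, vis-viva equation gives v_p = √[μ(2/r₁ − 1/a_t)] = 9.067 km/s.
First burn Δv₁ = |v_p − v₁| = 2.021 km/s.
Circular speed at r₂: v₂ = √(μ/r₂) = 3.2114 km/s.
Transfer-orbit speed at r₂: v_a = √[μ(2/r₂ − 1/a_t)] = 1.8836 km/s.
Second burn Δv₂ = |v₂ − v_a| = 1.328 km/s.
Total Δv = Δv₁ + Δv₂ = 3.349 km/s.

Δv = 3349 m/s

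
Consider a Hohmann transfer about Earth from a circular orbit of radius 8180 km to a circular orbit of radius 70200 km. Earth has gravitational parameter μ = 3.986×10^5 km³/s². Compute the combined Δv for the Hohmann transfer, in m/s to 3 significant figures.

Transfer-ellipse semi-major axis a_t = (r₁ + r₂)/2 = (8180 + 70200)/2 = 39190 km.
Circular speed at r₁: v₁ = √(μ/r₁) = √(3.986×10^5/8180) = 6.981 km/s.
On the transfer ellipse at r₁, v² = μ(2/r − 1/a) gives v_p = √[μ(2/r₁ − 1/a_t)] = 9.343 km/s.
First burn Δv₁ = |v_p − v₁| = 2.362 km/s.
Circular speed at r₂: v₂ = √(μ/r₂) = 2.383 km/s.
Transfer-orbit speed at r₂: v_a = √[μ(2/r₂ − 1/a_t)] = 1.089 km/s.
Second burn Δv₂ = |v₂ − v_a| = 1.294 km/s.
Δv = Δv₁ + Δv₂ = 2.362 + 1.294 = 3.656 km/s.

Δv = 3660 m/s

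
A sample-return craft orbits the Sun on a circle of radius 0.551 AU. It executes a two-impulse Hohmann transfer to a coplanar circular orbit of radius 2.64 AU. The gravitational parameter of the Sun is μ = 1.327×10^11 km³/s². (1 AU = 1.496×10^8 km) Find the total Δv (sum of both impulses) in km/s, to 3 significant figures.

Δv = 19.0 km/s

In km: r₁ = 0.551 × 1.496×10^8 = 8.24296×10^7 km; r₂ = 2.64 × 1.496×10^8 = 3.94944×10^8 km.
The Hohmann ellipse has a_t = (r₁ + r₂)/2 = 2.386868×10^8 km.
Circular speed at r₁: v₁ = √(μ/r₁) = √(1.327×10^11/8.24296×10^7) = 40.12 km/s.
Transfer-orbit speed at r₁ (vis-viva equation): v_p = √[μ(2/r₁ − 1/a_t)] = 51.61 km/s.
First burn Δv₁ = |v_p − v₁| = 11.49 km/s.
Circular speed at r₂: v₂ = √(μ/r₂) = 18.330 km/s.
Transfer-orbit speed at r₂: v_a = √[μ(2/r₂ − 1/a_t)] = 10.772 km/s.
Second burn Δv₂ = |v₂ − v_a| = 7.558 km/s.
Total Δv = Δv₁ + Δv₂ = 19.05 km/s.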